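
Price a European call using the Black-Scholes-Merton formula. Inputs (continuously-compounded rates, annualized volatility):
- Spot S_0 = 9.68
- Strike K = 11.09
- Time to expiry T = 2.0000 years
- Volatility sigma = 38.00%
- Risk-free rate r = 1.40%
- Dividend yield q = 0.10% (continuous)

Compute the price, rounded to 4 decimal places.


d1 = (ln(S/K) + (r - q + 0.5*sigma^2) * T) / (sigma * sqrt(T)) = 0.06404545
d2 = d1 - sigma * sqrt(T) = -0.47335570
exp(-rT) = 0.97238837; exp(-qT) = 0.99800200
C = S_0 * exp(-qT) * N(d1) - K * exp(-rT) * N(d2)
N(d1) = 0.52553298; N(d2) = 0.31797971
C = 9.6800 * 0.99800200 * 0.52553298 - 11.0900 * 0.97238837 * 0.31797971 = 1.6480

Answer: Price = 1.6480


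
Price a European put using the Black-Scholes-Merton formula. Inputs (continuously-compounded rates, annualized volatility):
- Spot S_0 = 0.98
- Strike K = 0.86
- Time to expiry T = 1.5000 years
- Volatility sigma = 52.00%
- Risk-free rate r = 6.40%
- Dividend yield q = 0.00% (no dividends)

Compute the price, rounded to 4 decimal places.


d1 = (ln(S/K) + (r - q + 0.5*sigma^2) * T) / (sigma * sqrt(T)) = 0.67426944
d2 = d1 - sigma * sqrt(T) = 0.03740211
exp(-rT) = 0.90846402; exp(-qT) = 1.00000000
P = K * exp(-rT) * N(-d2) - S_0 * exp(-qT) * N(-d1)
N(-d1) = 0.25007001; N(-d2) = 0.48508219
P = 0.8600 * 0.90846402 * 0.48508219 - 0.9800 * 1.00000000 * 0.25007001 = 0.1339

Answer: Price = 0.1339


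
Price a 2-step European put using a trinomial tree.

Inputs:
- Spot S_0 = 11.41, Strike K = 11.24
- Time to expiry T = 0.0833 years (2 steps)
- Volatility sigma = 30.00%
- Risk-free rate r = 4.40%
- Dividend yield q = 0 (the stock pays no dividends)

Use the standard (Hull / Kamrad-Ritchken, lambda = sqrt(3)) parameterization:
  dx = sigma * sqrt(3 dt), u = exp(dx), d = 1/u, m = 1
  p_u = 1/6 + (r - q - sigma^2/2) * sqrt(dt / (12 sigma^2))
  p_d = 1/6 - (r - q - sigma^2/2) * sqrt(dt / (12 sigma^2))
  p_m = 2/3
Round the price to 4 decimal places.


Answer: Price = V(0,0) = 0.2726

Derivation:
dt = T/N = 0.041650; dx = sigma*sqrt(3*dt) = 0.106045
u = exp(dx) = 1.111872; d = 1/u = 0.899384
p_u = 0.166470, p_m = 0.666667, p_d = 0.166863
Discount per step: exp(-r*dt) = 0.998169
Stock lattice S(k, j) with j the centered position index:
  k=0: S(0,+0) = 11.4100
  k=1: S(1,-1) = 10.2620; S(1,+0) = 11.4100; S(1,+1) = 12.6865
  k=2: S(2,-2) = 9.2295; S(2,-1) = 10.2620; S(2,+0) = 11.4100; S(2,+1) = 12.6865; S(2,+2) = 14.1057
Terminal payoffs V(N, j) = max(K - S_T, 0):
  V(2,-2) = 2.010540; V(2,-1) = 0.978025; V(2,+0) = 0.000000; V(2,+1) = 0.000000; V(2,+2) = 0.000000
Backward induction: V(k, j) = exp(-r*dt) * [p_u * V(k+1, j+1) + p_m * V(k+1, j) + p_d * V(k+1, j-1)]
  V(1,-1) = exp(-r*dt) * [p_u*0.000000 + p_m*0.978025 + p_d*2.010540] = 0.985693
  V(1,+0) = exp(-r*dt) * [p_u*0.000000 + p_m*0.000000 + p_d*0.978025] = 0.162897
  V(1,+1) = exp(-r*dt) * [p_u*0.000000 + p_m*0.000000 + p_d*0.000000] = 0.000000
  V(0,+0) = exp(-r*dt) * [p_u*0.000000 + p_m*0.162897 + p_d*0.985693] = 0.272574


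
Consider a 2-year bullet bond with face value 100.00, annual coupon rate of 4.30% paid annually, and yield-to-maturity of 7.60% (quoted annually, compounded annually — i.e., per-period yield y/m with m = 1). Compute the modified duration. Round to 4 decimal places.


Coupon per period c = face * coupon_rate / m = 4.300000
Periods per year m = 1; per-period yield y/m = 0.076000
Number of cashflows N = 2
Cashflows (t years, CF_t, discount factor 1/(1+y/m)^(m*t), PV):
  t = 1.0000: CF_t = 4.300000, DF = 0.929368, PV = 3.996283
  t = 2.0000: CF_t = 104.300000, DF = 0.863725, PV = 90.086511
Price P = sum_t PV_t = 94.082793
First compute Macaulay numerator sum_t t * PV_t:
  t * PV_t at t = 1.0000: 3.996283
  t * PV_t at t = 2.0000: 180.173021
Macaulay duration D = 184.169304 / 94.082793 = 1.957524
Modified duration = D / (1 + y/m) = 1.957524 / (1 + 0.076000) = 1.819260

Answer: Modified duration = 1.8193


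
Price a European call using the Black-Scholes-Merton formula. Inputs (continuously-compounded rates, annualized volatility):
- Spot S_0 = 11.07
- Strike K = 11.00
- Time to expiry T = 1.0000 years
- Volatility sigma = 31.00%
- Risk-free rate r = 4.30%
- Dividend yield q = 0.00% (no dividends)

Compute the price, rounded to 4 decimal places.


d1 = (ln(S/K) + (r - q + 0.5*sigma^2) * T) / (sigma * sqrt(T)) = 0.31417250
d2 = d1 - sigma * sqrt(T) = 0.00417250
exp(-rT) = 0.95791139; exp(-qT) = 1.00000000
C = S_0 * exp(-qT) * N(d1) - K * exp(-rT) * N(d2)
N(d1) = 0.62330498; N(d2) = 0.50166458
C = 11.0700 * 1.00000000 * 0.62330498 - 11.0000 * 0.95791139 * 0.50166458 = 1.6139

Answer: Price = 1.6139


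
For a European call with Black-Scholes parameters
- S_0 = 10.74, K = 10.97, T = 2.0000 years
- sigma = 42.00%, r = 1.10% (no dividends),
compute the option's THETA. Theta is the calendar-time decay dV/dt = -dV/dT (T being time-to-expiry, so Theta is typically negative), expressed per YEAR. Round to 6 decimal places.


d1 = 0.2983499258; d2 = -0.2956197704
phi(d1) = 0.3815761382; exp(-qT) = 1.0000000000; exp(-rT) = 0.9782402351
Theta = -S*exp(-qT)*phi(d1)*sigma/(2*sqrt(T)) - r*K*exp(-rT)*N(d2) + q*S*exp(-qT)*N(d1)
N(d1) = 0.6172819485; N(d2) = 0.3837602368; sqrt(T) = 1.4142135624
Term 1 = -10.7400 * 1.0000000000 * 0.3815761382 * 0.4200 / (2 * 1.4142135624) = -0.6085409198
Term 2 = -0.0110 * 10.9700 * 0.9782402351 * 0.3837602368 = -0.0453006890
Term 3 = 0 (no dividend yield, q = 0)
Theta = -0.6085409198 + (-0.0453006890) + (0.0000000000) = -0.653842

Answer: Theta = -0.653842


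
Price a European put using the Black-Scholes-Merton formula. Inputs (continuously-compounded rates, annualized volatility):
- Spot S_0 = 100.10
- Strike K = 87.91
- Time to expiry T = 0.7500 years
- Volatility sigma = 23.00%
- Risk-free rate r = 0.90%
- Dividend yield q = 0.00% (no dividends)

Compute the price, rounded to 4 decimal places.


d1 = (ln(S/K) + (r - q + 0.5*sigma^2) * T) / (sigma * sqrt(T)) = 0.78541537
d2 = d1 - sigma * sqrt(T) = 0.58622953
exp(-rT) = 0.99327273; exp(-qT) = 1.00000000
P = K * exp(-rT) * N(-d2) - S_0 * exp(-qT) * N(-d1)
N(-d1) = 0.21610504; N(-d2) = 0.27886064
P = 87.9100 * 0.99327273 * 0.27886064 - 100.1000 * 1.00000000 * 0.21610504 = 2.7176

Answer: Price = 2.7176


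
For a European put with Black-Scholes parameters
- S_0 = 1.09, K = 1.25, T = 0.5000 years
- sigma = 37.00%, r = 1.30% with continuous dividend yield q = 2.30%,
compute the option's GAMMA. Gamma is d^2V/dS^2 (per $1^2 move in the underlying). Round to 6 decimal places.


d1 = -0.4118069688; d2 = -0.6734364779
phi(d1) = 0.3665094319; exp(-qT) = 0.9885658722; exp(-rT) = 0.9935210793
Gamma = exp(-qT) * phi(d1) / (S * sigma * sqrt(T)) = 0.9885658722 * 0.3665094319 / (1.0900 * 0.3700 * 0.7071067812) = 1.270508

Answer: Gamma = 1.270508


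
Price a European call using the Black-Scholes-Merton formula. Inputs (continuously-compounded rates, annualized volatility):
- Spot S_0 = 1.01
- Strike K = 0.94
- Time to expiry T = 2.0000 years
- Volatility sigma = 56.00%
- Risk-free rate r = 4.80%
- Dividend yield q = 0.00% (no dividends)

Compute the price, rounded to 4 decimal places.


Answer: Price = 0.3710

Derivation:
d1 = (ln(S/K) + (r - q + 0.5*sigma^2) * T) / (sigma * sqrt(T)) = 0.60789179
d2 = d1 - sigma * sqrt(T) = -0.18406781
exp(-rT) = 0.90846402; exp(-qT) = 1.00000000
C = S_0 * exp(-qT) * N(d1) - K * exp(-rT) * N(d2)
N(d1) = 0.72837038; N(d2) = 0.42698013
C = 1.0100 * 1.00000000 * 0.72837038 - 0.9400 * 0.90846402 * 0.42698013 = 0.3710


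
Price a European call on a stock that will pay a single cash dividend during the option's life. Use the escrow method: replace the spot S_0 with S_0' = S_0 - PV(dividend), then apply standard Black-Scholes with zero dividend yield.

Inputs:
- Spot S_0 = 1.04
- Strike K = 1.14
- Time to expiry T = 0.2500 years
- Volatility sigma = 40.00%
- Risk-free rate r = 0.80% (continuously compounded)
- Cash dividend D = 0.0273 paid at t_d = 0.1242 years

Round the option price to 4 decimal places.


PV(D) = D * exp(-r * t_d) = 0.0273 * 0.99900689 = 0.02727289
S_0' = S_0 - PV(D) = 1.0400 - 0.02727289 = 1.01272711
d1 = (ln(S_0'/K) + (r + sigma^2/2)*T) / (sigma*sqrt(T)) = -0.48190730
d2 = d1 - sigma*sqrt(T) = -0.68190730
exp(-rT) = 0.99800200
N(d1) = 0.31493590; N(d2) = 0.24764879
C = S_0' * N(d1) - K * exp(-rT) * N(d2) = 1.01272711 * 0.31493590 - 1.1400 * 0.99800200 * 0.24764879 = 0.0372

Answer: Price = 0.0372


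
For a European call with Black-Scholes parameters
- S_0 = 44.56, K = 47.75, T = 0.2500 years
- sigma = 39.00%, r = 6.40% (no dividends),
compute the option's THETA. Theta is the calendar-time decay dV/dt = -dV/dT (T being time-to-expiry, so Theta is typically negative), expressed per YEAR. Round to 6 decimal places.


Answer: Theta = -7.897306

Derivation:
d1 = -0.1750254939; d2 = -0.3700254939
phi(d1) = 0.3928782565; exp(-qT) = 1.0000000000; exp(-rT) = 0.9841273201
Theta = -S*exp(-qT)*phi(d1)*sigma/(2*sqrt(T)) - r*K*exp(-rT)*N(d2) + q*S*exp(-qT)*N(d1)
N(d1) = 0.4305298008; N(d2) = 0.3556817475; sqrt(T) = 0.5000000000
Term 1 = -44.5600 * 1.0000000000 * 0.3928782565 * 0.3900 / (2 * 0.5000000000) = -6.8275954928
Term 2 = -0.0640 * 47.7500 * 0.9841273201 * 0.3556817475 = -1.0697103979
Term 3 = 0 (no dividend yield, q = 0)
Theta = -6.8275954928 + (-1.0697103979) + (0.0000000000) = -7.897306


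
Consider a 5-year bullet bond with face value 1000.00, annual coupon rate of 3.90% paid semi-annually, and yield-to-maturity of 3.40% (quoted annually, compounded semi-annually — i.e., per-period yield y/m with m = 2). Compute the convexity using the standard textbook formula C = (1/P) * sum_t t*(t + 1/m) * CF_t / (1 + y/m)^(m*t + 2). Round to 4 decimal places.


Coupon per period c = face * coupon_rate / m = 19.500000
Periods per year m = 2; per-period yield y/m = 0.017000
Number of cashflows N = 10
Cashflows (t years, CF_t, discount factor 1/(1+y/m)^(m*t), PV):
  t = 0.5000: CF_t = 19.500000, DF = 0.983284, PV = 19.174041
  t = 1.0000: CF_t = 19.500000, DF = 0.966848, PV = 18.853531
  t = 1.5000: CF_t = 19.500000, DF = 0.950686, PV = 18.538379
  t = 2.0000: CF_t = 19.500000, DF = 0.934795, PV = 18.228494
  t = 2.5000: CF_t = 19.500000, DF = 0.919169, PV = 17.923790
  t = 3.0000: CF_t = 19.500000, DF = 0.903804, PV = 17.624179
  t = 3.5000: CF_t = 19.500000, DF = 0.888696, PV = 17.329576
  t = 4.0000: CF_t = 19.500000, DF = 0.873841, PV = 17.039898
  t = 4.5000: CF_t = 19.500000, DF = 0.859234, PV = 16.755062
  t = 5.0000: CF_t = 1019.500000, DF = 0.844871, PV = 861.346118
Price P = sum_t PV_t = 1022.813069
Convexity numerator sum_t t*(t + 1/m) * CF_t / (1+y/m)^(m*t + 2):
  t = 0.5000: term = 9.269189
  t = 1.0000: term = 27.342742
  t = 1.5000: term = 53.771370
  t = 2.0000: term = 88.120895
  t = 2.5000: term = 129.971821
  t = 3.0000: term = 178.918928
  t = 3.5000: term = 234.570866
  t = 4.0000: term = 296.549767
  t = 4.5000: term = 364.490864
  t = 5.0000: term = 22901.740474
Convexity = (1/P) * sum = 24284.746916 / 1022.813069 = 23.743094

Answer: Convexity = 23.7431


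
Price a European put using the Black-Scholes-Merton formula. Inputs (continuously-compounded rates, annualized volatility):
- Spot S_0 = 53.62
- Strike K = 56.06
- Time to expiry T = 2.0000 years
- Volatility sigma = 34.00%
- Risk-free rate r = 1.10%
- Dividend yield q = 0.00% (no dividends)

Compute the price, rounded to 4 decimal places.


d1 = (ln(S/K) + (r - q + 0.5*sigma^2) * T) / (sigma * sqrt(T)) = 0.19362162
d2 = d1 - sigma * sqrt(T) = -0.28721100
exp(-rT) = 0.97824024; exp(-qT) = 1.00000000
P = K * exp(-rT) * N(-d2) - S_0 * exp(-qT) * N(-d1)
N(-d1) = 0.42323609; N(-d2) = 0.61302462
P = 56.0600 * 0.97824024 * 0.61302462 - 53.6200 * 1.00000000 * 0.42323609 = 10.9244

Answer: Price = 10.9244


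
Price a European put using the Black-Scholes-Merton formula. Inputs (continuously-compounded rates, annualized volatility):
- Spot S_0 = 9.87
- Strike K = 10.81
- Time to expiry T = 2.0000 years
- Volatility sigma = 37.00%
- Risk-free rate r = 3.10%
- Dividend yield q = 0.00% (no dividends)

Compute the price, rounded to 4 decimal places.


d1 = (ln(S/K) + (r - q + 0.5*sigma^2) * T) / (sigma * sqrt(T)) = 0.20626156
d2 = d1 - sigma * sqrt(T) = -0.31699746
exp(-rT) = 0.93988289; exp(-qT) = 1.00000000
P = K * exp(-rT) * N(-d2) - S_0 * exp(-qT) * N(-d1)
N(-d1) = 0.41829330; N(-d2) = 0.62437723
P = 10.8100 * 0.93988289 * 0.62437723 - 9.8700 * 1.00000000 * 0.41829330 = 2.2152

Answer: Price = 2.2152


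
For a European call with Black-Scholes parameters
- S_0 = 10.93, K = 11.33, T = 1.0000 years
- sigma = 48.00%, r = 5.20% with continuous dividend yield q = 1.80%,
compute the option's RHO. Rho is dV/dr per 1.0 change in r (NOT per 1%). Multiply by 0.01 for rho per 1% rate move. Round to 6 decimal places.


d1 = 0.2359525566; d2 = -0.2440474434
phi(d1) = 0.3879901456; exp(-qT) = 0.9821610324; exp(-rT) = 0.9493288668
N(d2) = 0.4035970380
Rho = K*T*exp(-rT)*N(d2) = 11.3300 * 1.0000 * 0.9493288668 * 0.4035970380 = 4.341048

Answer: Rho = 4.341048


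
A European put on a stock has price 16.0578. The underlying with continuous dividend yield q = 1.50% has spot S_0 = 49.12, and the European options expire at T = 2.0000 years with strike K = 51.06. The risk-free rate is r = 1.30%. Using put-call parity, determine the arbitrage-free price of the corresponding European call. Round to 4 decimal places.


Answer: Call price = 13.9765

Derivation:
Put-call parity: C - P = S_0 * exp(-qT) - K * exp(-rT).
S_0 * exp(-qT) = 49.1200 * 0.97044553 = 47.66828461
K * exp(-rT) = 51.0600 * 0.97433509 = 49.74954968
C = P + S*exp(-qT) - K*exp(-rT)
C = 16.0578 + 47.66828461 - 49.74954968 = 13.9765


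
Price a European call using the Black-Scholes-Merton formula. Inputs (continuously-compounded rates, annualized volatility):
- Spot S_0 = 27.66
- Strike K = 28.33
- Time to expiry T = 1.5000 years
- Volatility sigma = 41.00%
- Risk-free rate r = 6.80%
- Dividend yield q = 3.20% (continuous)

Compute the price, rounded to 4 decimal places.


Answer: Price = 5.5485

Derivation:
d1 = (ln(S/K) + (r - q + 0.5*sigma^2) * T) / (sigma * sqrt(T)) = 0.31094781
d2 = d1 - sigma * sqrt(T) = -0.19119759
exp(-rT) = 0.90302955; exp(-qT) = 0.95313379
C = S_0 * exp(-qT) * N(d1) - K * exp(-rT) * N(d2)
N(d1) = 0.62207985; N(d2) = 0.42418540
C = 27.6600 * 0.95313379 * 0.62207985 - 28.3300 * 0.90302955 * 0.42418540 = 5.5485


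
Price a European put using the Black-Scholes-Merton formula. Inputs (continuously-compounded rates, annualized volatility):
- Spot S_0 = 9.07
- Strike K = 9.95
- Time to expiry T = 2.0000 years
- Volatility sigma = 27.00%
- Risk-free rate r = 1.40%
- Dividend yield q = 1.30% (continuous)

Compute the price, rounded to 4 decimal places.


Answer: Price = 1.8593

Derivation:
d1 = (ln(S/K) + (r - q + 0.5*sigma^2) * T) / (sigma * sqrt(T)) = -0.04635553
d2 = d1 - sigma * sqrt(T) = -0.42819319
exp(-rT) = 0.97238837; exp(-qT) = 0.97433509
P = K * exp(-rT) * N(-d2) - S_0 * exp(-qT) * N(-d1)
N(-d1) = 0.51848656; N(-d2) = 0.66574476
P = 9.9500 * 0.97238837 * 0.66574476 - 9.0700 * 0.97433509 * 0.51848656 = 1.8593


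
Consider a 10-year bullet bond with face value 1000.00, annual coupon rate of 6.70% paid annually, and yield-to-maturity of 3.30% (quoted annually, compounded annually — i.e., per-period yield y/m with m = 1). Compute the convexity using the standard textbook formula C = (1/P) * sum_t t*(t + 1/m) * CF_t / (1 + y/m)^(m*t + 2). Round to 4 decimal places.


Answer: Convexity = 74.7000

Derivation:
Coupon per period c = face * coupon_rate / m = 67.000000
Periods per year m = 1; per-period yield y/m = 0.033000
Number of cashflows N = 10
Cashflows (t years, CF_t, discount factor 1/(1+y/m)^(m*t), PV):
  t = 1.0000: CF_t = 67.000000, DF = 0.968054, PV = 64.859632
  t = 2.0000: CF_t = 67.000000, DF = 0.937129, PV = 62.787640
  t = 3.0000: CF_t = 67.000000, DF = 0.907192, PV = 60.781839
  t = 4.0000: CF_t = 67.000000, DF = 0.878211, PV = 58.840116
  t = 5.0000: CF_t = 67.000000, DF = 0.850156, PV = 56.960422
  t = 6.0000: CF_t = 67.000000, DF = 0.822997, PV = 55.140776
  t = 7.0000: CF_t = 67.000000, DF = 0.796705, PV = 53.379260
  t = 8.0000: CF_t = 67.000000, DF = 0.771254, PV = 51.674018
  t = 9.0000: CF_t = 67.000000, DF = 0.746616, PV = 50.023251
  t = 10.0000: CF_t = 1067.000000, DF = 0.722764, PV = 771.189671
Price P = sum_t PV_t = 1285.636624
Convexity numerator sum_t t*(t + 1/m) * CF_t / (1+y/m)^(m*t + 2):
  t = 1.0000: term = 121.563679
  t = 2.0000: term = 353.040693
  t = 3.0000: term = 683.525059
  t = 4.0000: term = 1102.815520
  t = 5.0000: term = 1601.377812
  t = 6.0000: term = 2170.308748
  t = 7.0000: term = 2801.302030
  t = 8.0000: term = 3486.615720
  t = 9.0000: term = 4219.041288
  t = 10.0000: term = 79497.458807
Convexity = (1/P) * sum = 96037.049356 / 1285.636624 = 74.699995


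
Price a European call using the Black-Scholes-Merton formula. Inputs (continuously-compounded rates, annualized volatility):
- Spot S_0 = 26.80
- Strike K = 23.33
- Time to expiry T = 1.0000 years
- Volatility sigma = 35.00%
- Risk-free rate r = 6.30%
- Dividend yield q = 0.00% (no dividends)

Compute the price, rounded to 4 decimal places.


Answer: Price = 6.3690

Derivation:
d1 = (ln(S/K) + (r - q + 0.5*sigma^2) * T) / (sigma * sqrt(T)) = 0.75117658
d2 = d1 - sigma * sqrt(T) = 0.40117658
exp(-rT) = 0.93894347; exp(-qT) = 1.00000000
C = S_0 * exp(-qT) * N(d1) - K * exp(-rT) * N(d2)
N(d1) = 0.77372680; N(d2) = 0.65585494
C = 26.8000 * 1.00000000 * 0.77372680 - 23.3300 * 0.93894347 * 0.65585494 = 6.3690


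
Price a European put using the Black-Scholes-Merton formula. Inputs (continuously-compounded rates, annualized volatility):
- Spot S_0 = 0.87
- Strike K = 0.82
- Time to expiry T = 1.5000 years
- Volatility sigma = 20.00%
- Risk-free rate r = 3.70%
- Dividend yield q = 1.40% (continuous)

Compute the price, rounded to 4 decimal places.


Answer: Price = 0.0469

Derivation:
d1 = (ln(S/K) + (r - q + 0.5*sigma^2) * T) / (sigma * sqrt(T)) = 0.50495770
d2 = d1 - sigma * sqrt(T) = 0.26000873
exp(-rT) = 0.94601202; exp(-qT) = 0.97921896
P = K * exp(-rT) * N(-d2) - S_0 * exp(-qT) * N(-d1)
N(-d1) = 0.30679427; N(-d2) = 0.39742852
P = 0.8200 * 0.94601202 * 0.39742852 - 0.8700 * 0.97921896 * 0.30679427 = 0.0469


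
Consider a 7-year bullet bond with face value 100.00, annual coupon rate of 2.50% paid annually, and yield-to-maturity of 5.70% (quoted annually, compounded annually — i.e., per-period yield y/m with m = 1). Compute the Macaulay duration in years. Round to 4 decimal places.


Coupon per period c = face * coupon_rate / m = 2.500000
Periods per year m = 1; per-period yield y/m = 0.057000
Number of cashflows N = 7
Cashflows (t years, CF_t, discount factor 1/(1+y/m)^(m*t), PV):
  t = 1.0000: CF_t = 2.500000, DF = 0.946074, PV = 2.365184
  t = 2.0000: CF_t = 2.500000, DF = 0.895056, PV = 2.237639
  t = 3.0000: CF_t = 2.500000, DF = 0.846789, PV = 2.116972
  t = 4.0000: CF_t = 2.500000, DF = 0.801125, PV = 2.002811
  t = 5.0000: CF_t = 2.500000, DF = 0.757923, PV = 1.894807
  t = 6.0000: CF_t = 2.500000, DF = 0.717051, PV = 1.792628
  t = 7.0000: CF_t = 102.500000, DF = 0.678383, PV = 69.534279
Price P = sum_t PV_t = 81.944320
Macaulay numerator sum_t t * PV_t:
  t * PV_t at t = 1.0000: 2.365184
  t * PV_t at t = 2.0000: 4.475278
  t * PV_t at t = 3.0000: 6.350915
  t * PV_t at t = 4.0000: 8.011246
  t * PV_t at t = 5.0000: 9.474037
  t * PV_t at t = 6.0000: 10.755766
  t * PV_t at t = 7.0000: 486.739951
Macaulay duration D = (sum_t t * PV_t) / P = 528.172377 / 81.944320 = 6.445503

Answer: Macaulay duration = 6.4455 years


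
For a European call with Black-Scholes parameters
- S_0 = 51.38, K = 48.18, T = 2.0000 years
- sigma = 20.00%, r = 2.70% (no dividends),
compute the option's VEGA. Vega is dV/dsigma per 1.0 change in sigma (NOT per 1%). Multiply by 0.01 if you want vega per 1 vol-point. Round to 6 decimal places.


d1 = 0.5596926755; d2 = 0.2768499630
phi(d1) = 0.3411044721; exp(-qT) = 1.0000000000; exp(-rT) = 0.9474321065
Vega = S * exp(-qT) * phi(d1) * sqrt(T) = 51.3800 * 1.0000000000 * 0.3411044721 * 1.4142135624 = 24.785433

Answer: Vega = 24.785433


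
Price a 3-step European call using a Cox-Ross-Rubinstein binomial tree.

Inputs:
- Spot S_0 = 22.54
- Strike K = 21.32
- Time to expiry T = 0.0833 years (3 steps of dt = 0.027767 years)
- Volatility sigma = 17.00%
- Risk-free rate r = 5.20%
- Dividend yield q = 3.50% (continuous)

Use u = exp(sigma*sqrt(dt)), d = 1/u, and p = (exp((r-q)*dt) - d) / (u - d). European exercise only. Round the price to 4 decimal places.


dt = T/N = 0.027767
u = exp(sigma*sqrt(dt)) = 1.028733; d = 1/u = 0.972070
p = (exp((r-q)*dt) - d) / (u - d) = 0.501251
Discount per step: exp(-r*dt) = 0.998557
Stock lattice S(k, i) with i counting down-moves:
  k=0: S(0,0) = 22.5400
  k=1: S(1,0) = 23.1876; S(1,1) = 21.9105
  k=2: S(2,0) = 23.8539; S(2,1) = 22.5400; S(2,2) = 21.2985
  k=3: S(3,0) = 24.5393; S(3,1) = 23.1876; S(3,2) = 21.9105; S(3,3) = 20.7036
Terminal payoffs V(N, i) = max(S_T - K, 0):
  V(3,0) = 3.219265; V(3,1) = 1.867635; V(3,2) = 0.590453; V(3,3) = 0.000000
Backward induction: V(k, i) = exp(-r*dt) * [p * V(k+1, i) + (1-p) * V(k+1, i+1)].
  V(2,0) = exp(-r*dt) * [p*3.219265 + (1-p)*1.867635] = 2.541469
  V(2,1) = exp(-r*dt) * [p*1.867635 + (1-p)*0.590453] = 1.228867
  V(2,2) = exp(-r*dt) * [p*0.590453 + (1-p)*0.000000] = 0.295538
  V(1,0) = exp(-r*dt) * [p*2.541469 + (1-p)*1.228867] = 1.884088
  V(1,1) = exp(-r*dt) * [p*1.228867 + (1-p)*0.295538] = 0.762269
  V(0,0) = exp(-r*dt) * [p*1.884088 + (1-p)*0.762269] = 1.322671

Answer: Price = V(0,0) = 1.3227


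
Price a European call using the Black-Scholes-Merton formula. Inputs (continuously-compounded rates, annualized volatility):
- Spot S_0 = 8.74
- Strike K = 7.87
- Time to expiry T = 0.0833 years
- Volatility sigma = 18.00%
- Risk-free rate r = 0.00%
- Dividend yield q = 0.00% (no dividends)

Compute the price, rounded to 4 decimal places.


Answer: Price = 0.8735

Derivation:
d1 = (ln(S/K) + (r - q + 0.5*sigma^2) * T) / (sigma * sqrt(T)) = 2.04425939
d2 = d1 - sigma * sqrt(T) = 1.99230826
exp(-rT) = 1.00000000; exp(-qT) = 1.00000000
C = S_0 * exp(-qT) * N(d1) - K * exp(-rT) * N(d2)
N(d1) = 0.97953604; N(d2) = 0.97683138
C = 8.7400 * 1.00000000 * 0.97953604 - 7.8700 * 1.00000000 * 0.97683138 = 0.8735


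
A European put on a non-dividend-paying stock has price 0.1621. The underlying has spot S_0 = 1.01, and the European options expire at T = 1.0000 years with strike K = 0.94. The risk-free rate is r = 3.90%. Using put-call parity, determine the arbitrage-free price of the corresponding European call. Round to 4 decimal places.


Answer: Call price = 0.2681

Derivation:
Put-call parity: C - P = S_0 * exp(-qT) - K * exp(-rT).
S_0 * exp(-qT) = 1.0100 * 1.00000000 = 1.01000000
K * exp(-rT) = 0.9400 * 0.96175071 = 0.90404567
C = P + S*exp(-qT) - K*exp(-rT)
C = 0.1621 + 1.01000000 - 0.90404567 = 0.2681


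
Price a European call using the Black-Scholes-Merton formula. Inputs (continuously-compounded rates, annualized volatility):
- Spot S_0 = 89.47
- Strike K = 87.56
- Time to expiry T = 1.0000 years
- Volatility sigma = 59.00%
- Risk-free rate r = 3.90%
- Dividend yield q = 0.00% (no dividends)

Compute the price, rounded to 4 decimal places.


Answer: Price = 22.8801

Derivation:
d1 = (ln(S/K) + (r - q + 0.5*sigma^2) * T) / (sigma * sqrt(T)) = 0.39767644
d2 = d1 - sigma * sqrt(T) = -0.19232356
exp(-rT) = 0.96175071; exp(-qT) = 1.00000000
C = S_0 * exp(-qT) * N(d1) - K * exp(-rT) * N(d2)
N(d1) = 0.65456565; N(d2) = 0.42374438
C = 89.4700 * 1.00000000 * 0.65456565 - 87.5600 * 0.96175071 * 0.42374438 = 22.8801


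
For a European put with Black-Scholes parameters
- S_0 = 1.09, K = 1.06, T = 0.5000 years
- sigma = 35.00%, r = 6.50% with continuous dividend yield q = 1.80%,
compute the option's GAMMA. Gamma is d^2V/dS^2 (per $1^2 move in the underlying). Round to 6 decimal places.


Answer: Gamma = 1.387279

Derivation:
d1 = 0.3314665592; d2 = 0.0839791858
phi(d1) = 0.3776174725; exp(-qT) = 0.9910403788; exp(-rT) = 0.9680224498
Gamma = exp(-qT) * phi(d1) / (S * sigma * sqrt(T)) = 0.9910403788 * 0.3776174725 / (1.0900 * 0.3500 * 0.7071067812) = 1.387279


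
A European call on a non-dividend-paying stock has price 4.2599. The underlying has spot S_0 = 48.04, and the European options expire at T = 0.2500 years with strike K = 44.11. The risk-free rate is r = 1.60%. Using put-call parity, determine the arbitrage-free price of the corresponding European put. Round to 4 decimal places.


Put-call parity: C - P = S_0 * exp(-qT) - K * exp(-rT).
S_0 * exp(-qT) = 48.0400 * 1.00000000 = 48.04000000
K * exp(-rT) = 44.1100 * 0.99600799 = 43.93391241
P = C - S*exp(-qT) + K*exp(-rT)
P = 4.2599 - 48.04000000 + 43.93391241 = 0.1538

Answer: Put price = 0.1538


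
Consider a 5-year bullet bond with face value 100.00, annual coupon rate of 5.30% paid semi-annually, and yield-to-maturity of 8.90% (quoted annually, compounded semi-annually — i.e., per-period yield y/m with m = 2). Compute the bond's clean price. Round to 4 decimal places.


Answer: Price = 85.7220

Derivation:
Coupon per period c = face * coupon_rate / m = 2.650000
Periods per year m = 2; per-period yield y/m = 0.044500
Number of cashflows N = 10
Cashflows (t years, CF_t, discount factor 1/(1+y/m)^(m*t), PV):
  t = 0.5000: CF_t = 2.650000, DF = 0.957396, PV = 2.537099
  t = 1.0000: CF_t = 2.650000, DF = 0.916607, PV = 2.429008
  t = 1.5000: CF_t = 2.650000, DF = 0.877556, PV = 2.325522
  t = 2.0000: CF_t = 2.650000, DF = 0.840168, PV = 2.226446
  t = 2.5000: CF_t = 2.650000, DF = 0.804374, PV = 2.131590
  t = 3.0000: CF_t = 2.650000, DF = 0.770104, PV = 2.040775
  t = 3.5000: CF_t = 2.650000, DF = 0.737294, PV = 1.953830
  t = 4.0000: CF_t = 2.650000, DF = 0.705883, PV = 1.870589
  t = 4.5000: CF_t = 2.650000, DF = 0.675809, PV = 1.790894
  t = 5.0000: CF_t = 102.650000, DF = 0.647017, PV = 66.416274
Price P = sum_t PV_t = 85.722028


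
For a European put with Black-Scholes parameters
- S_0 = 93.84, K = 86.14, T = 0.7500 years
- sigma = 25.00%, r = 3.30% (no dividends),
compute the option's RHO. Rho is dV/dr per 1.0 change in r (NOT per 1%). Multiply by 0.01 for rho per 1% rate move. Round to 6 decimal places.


d1 = 0.6180180126; d2 = 0.4015116616
phi(d1) = 0.3295880739; exp(-qT) = 1.0000000000; exp(-rT) = 0.9755537700
N(-d2) = 0.3440217270
Rho = -K*T*exp(-rT)*N(-d2) = -86.1400 * 0.7500 * 0.9755537700 * 0.3440217270 = -21.682193

Answer: Rho = -21.682193


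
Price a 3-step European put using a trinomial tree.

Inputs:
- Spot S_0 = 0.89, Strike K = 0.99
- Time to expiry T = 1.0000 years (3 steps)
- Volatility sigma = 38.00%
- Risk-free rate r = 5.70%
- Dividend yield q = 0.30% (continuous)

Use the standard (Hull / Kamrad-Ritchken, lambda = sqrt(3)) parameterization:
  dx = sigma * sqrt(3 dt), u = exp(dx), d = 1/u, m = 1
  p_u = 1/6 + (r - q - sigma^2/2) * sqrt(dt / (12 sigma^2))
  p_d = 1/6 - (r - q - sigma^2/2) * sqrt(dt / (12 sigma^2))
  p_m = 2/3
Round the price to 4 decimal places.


Answer: Price = V(0,0) = 0.1642

Derivation:
dt = T/N = 0.333333; dx = sigma*sqrt(3*dt) = 0.380000
u = exp(dx) = 1.462285; d = 1/u = 0.683861
p_u = 0.158684, p_m = 0.666667, p_d = 0.174649
Discount per step: exp(-r*dt) = 0.981179
Stock lattice S(k, j) with j the centered position index:
  k=0: S(0,+0) = 0.8900
  k=1: S(1,-1) = 0.6086; S(1,+0) = 0.8900; S(1,+1) = 1.3014
  k=2: S(2,-2) = 0.4162; S(2,-1) = 0.6086; S(2,+0) = 0.8900; S(2,+1) = 1.3014; S(2,+2) = 1.9031
  k=3: S(3,-3) = 0.2846; S(3,-2) = 0.4162; S(3,-1) = 0.6086; S(3,+0) = 0.8900; S(3,+1) = 1.3014; S(3,+2) = 1.9031; S(3,+3) = 2.7828
Terminal payoffs V(N, j) = max(K - S_T, 0):
  V(3,-3) = 0.705361; V(3,-2) = 0.573777; V(3,-1) = 0.381363; V(3,+0) = 0.100000; V(3,+1) = 0.000000; V(3,+2) = 0.000000; V(3,+3) = 0.000000
Backward induction: V(k, j) = exp(-r*dt) * [p_u * V(k+1, j+1) + p_m * V(k+1, j) + p_d * V(k+1, j-1)]
  V(2,-2) = exp(-r*dt) * [p_u*0.381363 + p_m*0.573777 + p_d*0.705361] = 0.555568
  V(2,-1) = exp(-r*dt) * [p_u*0.100000 + p_m*0.381363 + p_d*0.573777] = 0.363351
  V(2,+0) = exp(-r*dt) * [p_u*0.000000 + p_m*0.100000 + p_d*0.381363] = 0.130763
  V(2,+1) = exp(-r*dt) * [p_u*0.000000 + p_m*0.000000 + p_d*0.100000] = 0.017136
  V(2,+2) = exp(-r*dt) * [p_u*0.000000 + p_m*0.000000 + p_d*0.000000] = 0.000000
  V(1,-1) = exp(-r*dt) * [p_u*0.130763 + p_m*0.363351 + p_d*0.555568] = 0.353238
  V(1,+0) = exp(-r*dt) * [p_u*0.017136 + p_m*0.130763 + p_d*0.363351] = 0.150467
  V(1,+1) = exp(-r*dt) * [p_u*0.000000 + p_m*0.017136 + p_d*0.130763] = 0.033617
  V(0,+0) = exp(-r*dt) * [p_u*0.033617 + p_m*0.150467 + p_d*0.353238] = 0.164189


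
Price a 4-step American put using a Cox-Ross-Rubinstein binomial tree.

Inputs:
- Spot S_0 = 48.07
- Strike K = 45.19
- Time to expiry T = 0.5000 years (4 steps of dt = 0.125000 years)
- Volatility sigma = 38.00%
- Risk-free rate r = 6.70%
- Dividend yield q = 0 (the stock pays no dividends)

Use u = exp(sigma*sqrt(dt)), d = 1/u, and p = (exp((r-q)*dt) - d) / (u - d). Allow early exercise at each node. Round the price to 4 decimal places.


dt = T/N = 0.125000
u = exp(sigma*sqrt(dt)) = 1.143793; d = 1/u = 0.874284
p = (exp((r-q)*dt) - d) / (u - d) = 0.497668
Discount per step: exp(-r*dt) = 0.991660
Stock lattice S(k, i) with i counting down-moves:
  k=0: S(0,0) = 48.0700
  k=1: S(1,0) = 54.9821; S(1,1) = 42.0268
  k=2: S(2,0) = 62.8882; S(2,1) = 48.0700; S(2,2) = 36.7434
  k=3: S(3,0) = 71.9311; S(3,1) = 54.9821; S(3,2) = 42.0268; S(3,3) = 32.1241
  k=4: S(4,0) = 82.2744; S(4,1) = 62.8882; S(4,2) = 48.0700; S(4,3) = 36.7434; S(4,4) = 28.0856
Terminal payoffs V(N, i) = max(K - S_T, 0):
  V(4,0) = 0.000000; V(4,1) = 0.000000; V(4,2) = 0.000000; V(4,3) = 8.446634; V(4,4) = 17.104396
Backward induction: V(k, i) = exp(-r*dt) * [p * V(k+1, i) + (1-p) * V(k+1, i+1)]; then take max(V_cont, immediate exercise) for American.
  V(3,0) = exp(-r*dt) * [p*0.000000 + (1-p)*0.000000] = 0.000000; exercise = 0.000000; V(3,0) = max -> 0.000000
  V(3,1) = exp(-r*dt) * [p*0.000000 + (1-p)*0.000000] = 0.000000; exercise = 0.000000; V(3,1) = max -> 0.000000
  V(3,2) = exp(-r*dt) * [p*0.000000 + (1-p)*8.446634] = 4.207625; exercise = 3.163180; V(3,2) = max -> 4.207625
  V(3,3) = exp(-r*dt) * [p*8.446634 + (1-p)*17.104396] = 12.688986; exercise = 13.065871; V(3,3) = max -> 13.065871
  V(2,0) = exp(-r*dt) * [p*0.000000 + (1-p)*0.000000] = 0.000000; exercise = 0.000000; V(2,0) = max -> 0.000000
  V(2,1) = exp(-r*dt) * [p*0.000000 + (1-p)*4.207625] = 2.095996; exercise = 0.000000; V(2,1) = max -> 2.095996
  V(2,2) = exp(-r*dt) * [p*4.207625 + (1-p)*13.065871] = 8.585200; exercise = 8.446634; V(2,2) = max -> 8.585200
  V(1,0) = exp(-r*dt) * [p*0.000000 + (1-p)*2.095996] = 1.044104; exercise = 0.000000; V(1,0) = max -> 1.044104
  V(1,1) = exp(-r*dt) * [p*2.095996 + (1-p)*8.585200] = 5.311062; exercise = 3.163180; V(1,1) = max -> 5.311062
  V(0,0) = exp(-r*dt) * [p*1.044104 + (1-p)*5.311062] = 3.160948; exercise = 0.000000; V(0,0) = max -> 3.160948

Answer: Price = V(0,0) = 3.1609


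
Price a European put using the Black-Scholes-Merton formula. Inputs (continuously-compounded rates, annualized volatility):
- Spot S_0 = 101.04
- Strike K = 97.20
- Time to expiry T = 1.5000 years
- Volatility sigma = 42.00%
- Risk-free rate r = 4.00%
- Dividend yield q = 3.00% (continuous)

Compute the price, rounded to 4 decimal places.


Answer: Price = 16.6676

Derivation:
d1 = (ln(S/K) + (r - q + 0.5*sigma^2) * T) / (sigma * sqrt(T)) = 0.36168032
d2 = d1 - sigma * sqrt(T) = -0.15271253
exp(-rT) = 0.94176453; exp(-qT) = 0.95599748
P = K * exp(-rT) * N(-d2) - S_0 * exp(-qT) * N(-d1)
N(-d1) = 0.35879547; N(-d2) = 0.56068751
P = 97.2000 * 0.94176453 * 0.56068751 - 101.0400 * 0.95599748 * 0.35879547 = 16.6676


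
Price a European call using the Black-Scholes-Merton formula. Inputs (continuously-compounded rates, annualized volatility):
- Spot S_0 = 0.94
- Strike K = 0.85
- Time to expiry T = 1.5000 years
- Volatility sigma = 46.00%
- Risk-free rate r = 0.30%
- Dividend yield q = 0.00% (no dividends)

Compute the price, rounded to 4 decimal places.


Answer: Price = 0.2484

Derivation:
d1 = (ln(S/K) + (r - q + 0.5*sigma^2) * T) / (sigma * sqrt(T)) = 0.46832030
d2 = d1 - sigma * sqrt(T) = -0.09506234
exp(-rT) = 0.99551011; exp(-qT) = 1.00000000
C = S_0 * exp(-qT) * N(d1) - K * exp(-rT) * N(d2)
N(d1) = 0.68022222; N(d2) = 0.46213265
C = 0.9400 * 1.00000000 * 0.68022222 - 0.8500 * 0.99551011 * 0.46213265 = 0.2484


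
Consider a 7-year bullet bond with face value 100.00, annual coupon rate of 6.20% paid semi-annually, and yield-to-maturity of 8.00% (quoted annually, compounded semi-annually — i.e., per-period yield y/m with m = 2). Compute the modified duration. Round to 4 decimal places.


Answer: Modified duration = 5.4896

Derivation:
Coupon per period c = face * coupon_rate / m = 3.100000
Periods per year m = 2; per-period yield y/m = 0.040000
Number of cashflows N = 14
Cashflows (t years, CF_t, discount factor 1/(1+y/m)^(m*t), PV):
  t = 0.5000: CF_t = 3.100000, DF = 0.961538, PV = 2.980769
  t = 1.0000: CF_t = 3.100000, DF = 0.924556, PV = 2.866124
  t = 1.5000: CF_t = 3.100000, DF = 0.888996, PV = 2.755889
  t = 2.0000: CF_t = 3.100000, DF = 0.854804, PV = 2.649893
  t = 2.5000: CF_t = 3.100000, DF = 0.821927, PV = 2.547974
  t = 3.0000: CF_t = 3.100000, DF = 0.790315, PV = 2.449975
  t = 3.5000: CF_t = 3.100000, DF = 0.759918, PV = 2.355745
  t = 4.0000: CF_t = 3.100000, DF = 0.730690, PV = 2.265140
  t = 4.5000: CF_t = 3.100000, DF = 0.702587, PV = 2.178019
  t = 5.0000: CF_t = 3.100000, DF = 0.675564, PV = 2.094249
  t = 5.5000: CF_t = 3.100000, DF = 0.649581, PV = 2.013701
  t = 6.0000: CF_t = 3.100000, DF = 0.624597, PV = 1.936251
  t = 6.5000: CF_t = 3.100000, DF = 0.600574, PV = 1.861780
  t = 7.0000: CF_t = 103.100000, DF = 0.577475, PV = 59.537681
Price P = sum_t PV_t = 90.493189
First compute Macaulay numerator sum_t t * PV_t:
  t * PV_t at t = 0.5000: 1.490385
  t * PV_t at t = 1.0000: 2.866124
  t * PV_t at t = 1.5000: 4.133833
  t * PV_t at t = 2.0000: 5.299786
  t * PV_t at t = 2.5000: 6.369935
  t * PV_t at t = 3.0000: 7.349925
  t * PV_t at t = 3.5000: 8.245108
  t * PV_t at t = 4.0000: 9.060559
  t * PV_t at t = 4.5000: 9.801085
  t * PV_t at t = 5.0000: 10.471245
  t * PV_t at t = 5.5000: 11.075355
  t * PV_t at t = 6.0000: 11.617505
  t * PV_t at t = 6.5000: 12.101568
  t * PV_t at t = 7.0000: 416.763767
Macaulay duration D = 516.646180 / 90.493189 = 5.709227
Modified duration = D / (1 + y/m) = 5.709227 / (1 + 0.040000) = 5.489642


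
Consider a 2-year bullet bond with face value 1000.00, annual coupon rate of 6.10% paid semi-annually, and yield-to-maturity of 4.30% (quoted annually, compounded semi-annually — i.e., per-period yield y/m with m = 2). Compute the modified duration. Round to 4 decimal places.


Coupon per period c = face * coupon_rate / m = 30.500000
Periods per year m = 2; per-period yield y/m = 0.021500
Number of cashflows N = 4
Cashflows (t years, CF_t, discount factor 1/(1+y/m)^(m*t), PV):
  t = 0.5000: CF_t = 30.500000, DF = 0.978953, PV = 29.858052
  t = 1.0000: CF_t = 30.500000, DF = 0.958348, PV = 29.229615
  t = 1.5000: CF_t = 30.500000, DF = 0.938177, PV = 28.614405
  t = 2.0000: CF_t = 1030.500000, DF = 0.918431, PV = 946.443106
Price P = sum_t PV_t = 1034.145179
First compute Macaulay numerator sum_t t * PV_t:
  t * PV_t at t = 0.5000: 14.929026
  t * PV_t at t = 1.0000: 29.229615
  t * PV_t at t = 1.5000: 42.921608
  t * PV_t at t = 2.0000: 1892.886213
Macaulay duration D = 1979.966462 / 1034.145179 = 1.914592
Modified duration = D / (1 + y/m) = 1.914592 / (1 + 0.021500) = 1.874295

Answer: Modified duration = 1.8743


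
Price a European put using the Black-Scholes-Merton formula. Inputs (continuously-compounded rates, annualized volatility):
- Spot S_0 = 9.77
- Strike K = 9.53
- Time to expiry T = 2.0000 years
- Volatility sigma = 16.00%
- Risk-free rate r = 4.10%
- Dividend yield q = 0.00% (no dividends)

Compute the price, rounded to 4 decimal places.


Answer: Price = 0.4313

Derivation:
d1 = (ln(S/K) + (r - q + 0.5*sigma^2) * T) / (sigma * sqrt(T)) = 0.58544795
d2 = d1 - sigma * sqrt(T) = 0.35917378
exp(-rT) = 0.92127196; exp(-qT) = 1.00000000
P = K * exp(-rT) * N(-d2) - S_0 * exp(-qT) * N(-d1)
N(-d1) = 0.27912328; N(-d2) = 0.35973255
P = 9.5300 * 0.92127196 * 0.35973255 - 9.7700 * 1.00000000 * 0.27912328 = 0.4313


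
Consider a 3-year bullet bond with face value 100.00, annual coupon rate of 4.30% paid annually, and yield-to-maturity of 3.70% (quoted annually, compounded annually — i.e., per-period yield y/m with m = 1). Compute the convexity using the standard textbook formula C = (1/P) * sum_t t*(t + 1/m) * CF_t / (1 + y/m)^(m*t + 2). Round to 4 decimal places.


Answer: Convexity = 10.5603

Derivation:
Coupon per period c = face * coupon_rate / m = 4.300000
Periods per year m = 1; per-period yield y/m = 0.037000
Number of cashflows N = 3
Cashflows (t years, CF_t, discount factor 1/(1+y/m)^(m*t), PV):
  t = 1.0000: CF_t = 4.300000, DF = 0.964320, PV = 4.146577
  t = 2.0000: CF_t = 4.300000, DF = 0.929913, PV = 3.998627
  t = 3.0000: CF_t = 104.300000, DF = 0.896734, PV = 93.529377
Price P = sum_t PV_t = 101.674581
Convexity numerator sum_t t*(t + 1/m) * CF_t / (1+y/m)^(m*t + 2):
  t = 1.0000: term = 7.711914
  t = 2.0000: term = 22.310263
  t = 3.0000: term = 1043.690601
Convexity = (1/P) * sum = 1073.712778 / 101.674581 = 10.560287


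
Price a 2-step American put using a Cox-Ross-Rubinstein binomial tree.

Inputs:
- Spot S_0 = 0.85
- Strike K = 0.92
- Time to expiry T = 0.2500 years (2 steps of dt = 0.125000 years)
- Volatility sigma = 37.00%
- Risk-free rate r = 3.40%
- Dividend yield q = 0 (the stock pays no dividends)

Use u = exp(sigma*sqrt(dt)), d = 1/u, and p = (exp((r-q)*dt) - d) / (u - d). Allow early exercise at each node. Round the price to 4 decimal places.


Answer: Price = V(0,0) = 0.1069

Derivation:
dt = T/N = 0.125000
u = exp(sigma*sqrt(dt)) = 1.139757; d = 1/u = 0.877380
p = (exp((r-q)*dt) - d) / (u - d) = 0.483575
Discount per step: exp(-r*dt) = 0.995759
Stock lattice S(k, i) with i counting down-moves:
  k=0: S(0,0) = 0.8500
  k=1: S(1,0) = 0.9688; S(1,1) = 0.7458
  k=2: S(2,0) = 1.1042; S(2,1) = 0.8500; S(2,2) = 0.6543
Terminal payoffs V(N, i) = max(K - S_T, 0):
  V(2,0) = 0.000000; V(2,1) = 0.070000; V(2,2) = 0.265673
Backward induction: V(k, i) = exp(-r*dt) * [p * V(k+1, i) + (1-p) * V(k+1, i+1)]; then take max(V_cont, immediate exercise) for American.
  V(1,0) = exp(-r*dt) * [p*0.000000 + (1-p)*0.070000] = 0.035996; exercise = 0.000000; V(1,0) = max -> 0.035996
  V(1,1) = exp(-r*dt) * [p*0.070000 + (1-p)*0.265673] = 0.170325; exercise = 0.174227; V(1,1) = max -> 0.174227
  V(0,0) = exp(-r*dt) * [p*0.035996 + (1-p)*0.174227] = 0.106927; exercise = 0.070000; V(0,0) = max -> 0.106927


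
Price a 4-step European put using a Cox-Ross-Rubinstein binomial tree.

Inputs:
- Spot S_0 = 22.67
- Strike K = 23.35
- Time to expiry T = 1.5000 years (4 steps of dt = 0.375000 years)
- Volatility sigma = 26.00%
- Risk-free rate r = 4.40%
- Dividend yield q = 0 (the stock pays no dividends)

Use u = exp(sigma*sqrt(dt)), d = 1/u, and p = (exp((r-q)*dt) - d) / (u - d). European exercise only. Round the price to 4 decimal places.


Answer: Price = V(0,0) = 2.3670

Derivation:
dt = T/N = 0.375000
u = exp(sigma*sqrt(dt)) = 1.172592; d = 1/u = 0.852811
p = (exp((r-q)*dt) - d) / (u - d) = 0.512306
Discount per step: exp(-r*dt) = 0.983635
Stock lattice S(k, i) with i counting down-moves:
  k=0: S(0,0) = 22.6700
  k=1: S(1,0) = 26.5827; S(1,1) = 19.3332
  k=2: S(2,0) = 31.1706; S(2,1) = 22.6700; S(2,2) = 16.4876
  k=3: S(3,0) = 36.5504; S(3,1) = 26.5827; S(3,2) = 19.3332; S(3,3) = 14.0608
  k=4: S(4,0) = 42.8587; S(4,1) = 31.1706; S(4,2) = 22.6700; S(4,3) = 16.4876; S(4,4) = 11.9912
Terminal payoffs V(N, i) = max(K - S_T, 0):
  V(4,0) = 0.000000; V(4,1) = 0.000000; V(4,2) = 0.680000; V(4,3) = 6.862396; V(4,4) = 11.358775
Backward induction: V(k, i) = exp(-r*dt) * [p * V(k+1, i) + (1-p) * V(k+1, i+1)].
  V(3,0) = exp(-r*dt) * [p*0.000000 + (1-p)*0.000000] = 0.000000
  V(3,1) = exp(-r*dt) * [p*0.000000 + (1-p)*0.680000] = 0.326205
  V(3,2) = exp(-r*dt) * [p*0.680000 + (1-p)*6.862396] = 3.634651
  V(3,3) = exp(-r*dt) * [p*6.862396 + (1-p)*11.358775] = 8.907070
  V(2,0) = exp(-r*dt) * [p*0.000000 + (1-p)*0.326205] = 0.156485
  V(2,1) = exp(-r*dt) * [p*0.326205 + (1-p)*3.634651] = 1.907973
  V(2,2) = exp(-r*dt) * [p*3.634651 + (1-p)*8.907070] = 6.104422
  V(1,0) = exp(-r*dt) * [p*0.156485 + (1-p)*1.907973] = 0.994137
  V(1,1) = exp(-r*dt) * [p*1.907973 + (1-p)*6.104422] = 3.889843
  V(0,0) = exp(-r*dt) * [p*0.994137 + (1-p)*3.889843] = 2.366978
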